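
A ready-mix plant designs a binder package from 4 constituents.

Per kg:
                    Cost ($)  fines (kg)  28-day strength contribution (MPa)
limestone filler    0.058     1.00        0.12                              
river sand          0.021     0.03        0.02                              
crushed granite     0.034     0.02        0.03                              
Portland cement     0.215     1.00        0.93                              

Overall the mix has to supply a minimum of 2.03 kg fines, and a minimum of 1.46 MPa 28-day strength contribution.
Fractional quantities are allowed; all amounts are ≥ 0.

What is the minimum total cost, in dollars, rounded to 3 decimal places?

$0.354

Let x1 = kg of limestone filler, x2 = kg of river sand, x3 = kg of crushed granite, x4 = kg of Portland cement.
Minimise 0.058x1 + 0.021x2 + 0.034x3 + 0.215x4 s.t.:
  1x1 + 0.03x2 + 0.02x3 + 1x4 ≥ 2.03   (fines)
  0.12x1 + 0.02x2 + 0.03x3 + 0.93x4 ≥ 1.46   (28-day strength contribution)
  x1, x2, x3, x4 ≥ 0.
The optimal basis is {limestone filler, Portland cement}; river sand, crushed granite drop out. Binding constraints: fines and 28-day strength contribution.
Solving gives x1 = 0.5283, x4 = 1.502.
Objective = 0.058·0.5283 + 0.215·1.502 = 0.35357.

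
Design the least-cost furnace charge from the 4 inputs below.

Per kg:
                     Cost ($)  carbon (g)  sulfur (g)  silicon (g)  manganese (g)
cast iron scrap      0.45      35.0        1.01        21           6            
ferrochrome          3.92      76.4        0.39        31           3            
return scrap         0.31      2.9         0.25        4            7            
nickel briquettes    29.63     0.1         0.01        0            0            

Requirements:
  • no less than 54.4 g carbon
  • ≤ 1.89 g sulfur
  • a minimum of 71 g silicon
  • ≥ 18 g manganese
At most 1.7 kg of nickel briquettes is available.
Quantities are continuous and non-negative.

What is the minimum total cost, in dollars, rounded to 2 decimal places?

Let x1 = kg of cast iron scrap, x2 = kg of ferrochrome, x3 = kg of return scrap, x4 = kg of nickel briquettes.
Minimise 0.45x1 + 3.92x2 + 0.31x3 + 29.63x4 s.t.:
  35x1 + 76.4x2 + 2.9x3 + 0.1x4 ≥ 54.4   (carbon)
  1.01x1 + 0.39x2 + 0.25x3 + 0.01x4 ≤ 1.89   (sulfur)
  21x1 + 31x2 + 4x3 ≥ 71   (silicon)
  6x1 + 3x2 + 7x3 ≥ 18   (manganese)
  x4 ≤ 1.7
  x1, x2, x3, x4 ≥ 0.
The minimum-cost mix takes nothing from nickel briquettes — only cast iron scrap, ferrochrome, return scrap. Binding constraints: sulfur, silicon, manganese.
That vertex is x1 = 1.0555, x2 = 1.4399, x3 = 1.0496.
Cost = 0.45·1.0555 + 3.92·1.4399 + 0.31·1.0496 = 6.4448.

$6.44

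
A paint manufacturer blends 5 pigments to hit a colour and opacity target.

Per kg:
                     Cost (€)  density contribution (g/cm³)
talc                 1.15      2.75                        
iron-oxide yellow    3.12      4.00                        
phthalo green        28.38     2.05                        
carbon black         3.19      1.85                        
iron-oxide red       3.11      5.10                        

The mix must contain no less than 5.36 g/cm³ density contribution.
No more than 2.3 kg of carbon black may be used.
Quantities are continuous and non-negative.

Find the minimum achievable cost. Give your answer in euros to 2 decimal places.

€2.24

Let x1 = kg of talc, x2 = kg of iron-oxide yellow, x3 = kg of phthalo green, x4 = kg of carbon black, x5 = kg of iron-oxide red.
Minimise 1.15x1 + 3.12x2 + 28.38x3 + 3.19x4 + 3.11x5 s.t.:
  2.75x1 + 4x2 + 2.05x3 + 1.85x4 + 5.1x5 ≥ 5.36   (density contribution)
  x4 ≤ 2.3
  x1, x2, x3, x4, x5 ≥ 0.
The minimum-cost mix takes nothing from iron-oxide yellow, phthalo green, carbon black, iron-oxide red — only talc. There the density contribution constraint is tight.
That vertex is x1 = 1.949.
Total cost: 1.15·1.949 = 2.2414.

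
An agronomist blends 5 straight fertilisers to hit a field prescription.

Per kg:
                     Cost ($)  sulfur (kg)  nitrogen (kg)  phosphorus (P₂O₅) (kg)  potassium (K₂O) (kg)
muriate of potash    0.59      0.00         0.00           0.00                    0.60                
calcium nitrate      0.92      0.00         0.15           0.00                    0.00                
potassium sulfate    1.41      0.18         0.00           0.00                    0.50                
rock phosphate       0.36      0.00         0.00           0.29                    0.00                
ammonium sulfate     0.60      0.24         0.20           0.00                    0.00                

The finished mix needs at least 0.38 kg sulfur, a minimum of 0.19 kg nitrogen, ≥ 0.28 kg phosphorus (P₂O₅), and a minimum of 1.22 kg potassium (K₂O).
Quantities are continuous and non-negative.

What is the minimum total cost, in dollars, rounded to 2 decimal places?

$2.50

This is a linear program. Let x1 = kg of muriate of potash, x2 = kg of calcium nitrate, x3 = kg of potassium sulfate, x4 = kg of rock phosphate, x5 = kg of ammonium sulfate.
Minimize 0.59x1 + 0.92x2 + 1.41x3 + 0.36x4 + 0.6x5 s.t.:
  0.18x3 + 0.24x5 ≥ 0.38   (sulfur)
  0.15x2 + 0.2x5 ≥ 0.19   (nitrogen)
  0.29x4 ≥ 0.28   (phosphorus (P₂O₅))
  0.6x1 + 0.5x3 ≥ 1.22   (potassium (K₂O))
  x1, x2, x3, x4, x5 ≥ 0.
At the optimum only muriate of potash, rock phosphate, ammonium sulfate are positive (calcium nitrate, potassium sulfate = 0). There the sulfur, phosphorus (P₂O₅), potassium (K₂O) constraints are tight.
Optimal quantities: muriate of potash = 2.033 kg, rock phosphate = 0.9655 kg, ammonium sulfate = 1.583 kg.
Objective = 0.59·2.033 + 0.36·0.9655 + 0.6·1.583 = 2.4969.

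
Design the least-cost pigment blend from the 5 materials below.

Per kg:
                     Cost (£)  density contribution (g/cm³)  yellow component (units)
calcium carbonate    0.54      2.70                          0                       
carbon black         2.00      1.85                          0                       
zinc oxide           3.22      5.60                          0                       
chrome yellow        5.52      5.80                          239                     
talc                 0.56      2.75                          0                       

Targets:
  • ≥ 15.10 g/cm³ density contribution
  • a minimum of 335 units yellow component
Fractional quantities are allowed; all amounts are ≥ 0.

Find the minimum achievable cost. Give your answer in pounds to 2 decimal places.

Treat it as an LP. Let x1 = kg of calcium carbonate, x2 = kg of carbon black, x3 = kg of zinc oxide, x4 = kg of chrome yellow, x5 = kg of talc.
Minimise 0.54x1 + 2x2 + 3.22x3 + 5.52x4 + 0.56x5 s.t.:
  2.7x1 + 1.85x2 + 5.6x3 + 5.8x4 + 2.75x5 ≥ 15.1   (density contribution)
  239x4 ≥ 335   (yellow component)
  x1, x2, x3, x4, x5 ≥ 0.
The minimum-cost mix takes nothing from carbon black, zinc oxide, talc — only calcium carbonate, chrome yellow. Binding constraints: density contribution and yellow component.
So calcium carbonate = 2.582 kg, chrome yellow = 1.402 kg.
Objective = 0.54·2.582 + 5.52·1.402 = 9.1333.

£9.13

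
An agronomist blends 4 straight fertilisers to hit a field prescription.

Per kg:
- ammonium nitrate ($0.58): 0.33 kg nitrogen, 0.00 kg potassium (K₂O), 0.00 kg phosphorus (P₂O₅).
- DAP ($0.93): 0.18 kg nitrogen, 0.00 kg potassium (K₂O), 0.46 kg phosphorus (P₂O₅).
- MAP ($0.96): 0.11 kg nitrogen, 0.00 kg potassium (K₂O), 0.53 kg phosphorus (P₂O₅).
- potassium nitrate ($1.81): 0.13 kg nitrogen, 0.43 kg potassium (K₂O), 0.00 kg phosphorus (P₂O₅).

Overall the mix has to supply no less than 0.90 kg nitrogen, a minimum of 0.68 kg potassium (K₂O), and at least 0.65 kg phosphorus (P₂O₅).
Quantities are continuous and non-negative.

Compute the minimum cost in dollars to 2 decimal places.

Set it up as a linear program. Let x1 = kg of ammonium nitrate, x2 = kg of DAP, x3 = kg of MAP, x4 = kg of potassium nitrate.
Minimize 0.58x1 + 0.93x2 + 0.96x3 + 1.81x4 s.t.:
  0.33x1 + 0.18x2 + 0.11x3 + 0.13x4 ≥ 0.9   (nitrogen)
  0.43x4 ≥ 0.68   (potassium (K₂O))
  0.46x2 + 0.53x3 ≥ 0.65   (phosphorus (P₂O₅))
  x1, x2, x3, x4 ≥ 0.
The minimum-cost mix takes nothing from MAP — only ammonium nitrate, DAP, potassium nitrate. There the nitrogen, potassium (K₂O), phosphorus (P₂O₅) constraints are tight.
That vertex is x1 = 1.334, x2 = 1.413, x4 = 1.581.
Cost = 0.58·1.334 + 0.93·1.413 + 1.81·1.581 = 4.9494.

$4.95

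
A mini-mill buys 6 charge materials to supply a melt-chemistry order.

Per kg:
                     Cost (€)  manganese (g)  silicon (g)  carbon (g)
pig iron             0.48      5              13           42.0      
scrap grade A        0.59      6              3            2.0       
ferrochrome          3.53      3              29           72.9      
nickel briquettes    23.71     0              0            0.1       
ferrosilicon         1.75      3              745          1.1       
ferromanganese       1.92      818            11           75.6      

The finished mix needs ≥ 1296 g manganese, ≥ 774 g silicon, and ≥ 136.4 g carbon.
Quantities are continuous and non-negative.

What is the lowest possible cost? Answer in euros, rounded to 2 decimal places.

Treat it as an LP. Let x1 = kg of pig iron, x2 = kg of scrap grade A, x3 = kg of ferrochrome, x4 = kg of nickel briquettes, x5 = kg of ferrosilicon, x6 = kg of ferromanganese.
Minimise 0.48x1 + 0.59x2 + 3.53x3 + 23.71x4 + 1.75x5 + 1.92x6 s.t.:
  5x1 + 6x2 + 3x3 + 3x5 + 818x6 ≥ 1296   (manganese)
  13x1 + 3x2 + 29x3 + 745x5 + 11x6 ≥ 774   (silicon)
  42x1 + 2x2 + 72.9x3 + 0.1x4 + 1.1x5 + 75.6x6 ≥ 136.4   (carbon)
  x1, x2, x3, x4, x5, x6 ≥ 0.
The optimal basis is {pig iron, ferrosilicon, ferromanganese}; scrap grade A, ferrochrome, nickel briquettes drop out. The manganese, silicon, carbon requirements are met with equality.
Optimal quantities: pig iron = 0.3802 kg, ferrosilicon = 1.009 kg, ferromanganese = 1.578 kg.
Hence cost = 0.48·0.3802 + 1.75·1.009 + 1.92·1.578 = €4.9780.

€4.98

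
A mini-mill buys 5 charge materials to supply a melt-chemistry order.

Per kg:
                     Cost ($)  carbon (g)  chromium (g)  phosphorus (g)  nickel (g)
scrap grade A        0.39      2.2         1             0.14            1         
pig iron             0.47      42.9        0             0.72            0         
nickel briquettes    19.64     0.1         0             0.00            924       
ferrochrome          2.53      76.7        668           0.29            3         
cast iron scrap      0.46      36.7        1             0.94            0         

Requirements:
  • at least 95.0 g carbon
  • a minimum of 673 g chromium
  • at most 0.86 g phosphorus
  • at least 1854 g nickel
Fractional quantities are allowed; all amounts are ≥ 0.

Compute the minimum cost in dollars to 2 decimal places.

$42.08

Let x1 = kg of scrap grade A, x2 = kg of pig iron, x3 = kg of nickel briquettes, x4 = kg of ferrochrome, x5 = kg of cast iron scrap.
Minimize 0.39x1 + 0.47x2 + 19.64x3 + 2.53x4 + 0.46x5 s.t.:
  2.2x1 + 42.9x2 + 0.1x3 + 76.7x4 + 36.7x5 ≥ 95   (carbon)
  1x1 + 668x4 + 1x5 ≥ 673   (chromium)
  0.14x1 + 0.72x2 + 0.29x4 + 0.94x5 ≤ 0.86   (phosphorus)
  1x1 + 924x3 + 3x4 ≥ 1854   (nickel)
  x1, x2, x3, x4, x5 ≥ 0.
At the optimum only pig iron, nickel briquettes, ferrochrome are positive (scrap grade A, cast iron scrap = 0). The carbon, chromium, nickel requirements are met with equality.
That vertex is x2 = 0.4085, x3 = 2.003, x4 = 1.007.
Objective = 0.47·0.4085 + 19.64·2.003 + 2.53·1.007 = 42.0786.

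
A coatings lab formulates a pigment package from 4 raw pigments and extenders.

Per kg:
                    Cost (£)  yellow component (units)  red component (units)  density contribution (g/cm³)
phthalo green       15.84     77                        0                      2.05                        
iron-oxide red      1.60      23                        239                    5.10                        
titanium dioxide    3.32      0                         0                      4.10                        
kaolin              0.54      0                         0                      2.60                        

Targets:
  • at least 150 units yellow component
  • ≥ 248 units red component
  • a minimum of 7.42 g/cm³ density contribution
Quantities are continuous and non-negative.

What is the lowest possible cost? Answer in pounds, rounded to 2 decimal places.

Set it up as a linear program. Let x1 = kg of phthalo green, x2 = kg of iron-oxide red, x3 = kg of titanium dioxide, x4 = kg of kaolin.
Minimize 15.84x1 + 1.6x2 + 3.32x3 + 0.54x4 s.t.:
  77x1 + 23x2 ≥ 150   (yellow component)
  239x2 ≥ 248   (red component)
  2.05x1 + 5.1x2 + 4.1x3 + 2.6x4 ≥ 7.42   (density contribution)
  x1, x2, x3, x4 ≥ 0.
At the optimum only iron-oxide red is positive (phthalo green, titanium dioxide, kaolin = 0). There the yellow component constraint is tight.
So iron-oxide red = 6.5217 kg.
Objective = 1.6·6.5217 = 10.4347.

£10.43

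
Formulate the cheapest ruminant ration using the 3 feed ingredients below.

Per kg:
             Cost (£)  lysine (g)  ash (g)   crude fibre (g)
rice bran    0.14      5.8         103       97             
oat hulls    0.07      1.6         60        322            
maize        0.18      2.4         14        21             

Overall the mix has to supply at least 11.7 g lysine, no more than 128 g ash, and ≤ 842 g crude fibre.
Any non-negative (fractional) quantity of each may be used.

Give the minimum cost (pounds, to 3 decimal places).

£0.623

Let x1 = kg of rice bran, x2 = kg of oat hulls, x3 = kg of maize.
Minimize 0.14x1 + 0.07x2 + 0.18x3 with:
  5.8x1 + 1.6x2 + 2.4x3 ≥ 11.7   (lysine)
  103x1 + 60x2 + 14x3 ≤ 128   (ash)
  97x1 + 322x2 + 21x3 ≤ 842   (crude fibre)
  x1, x2, x3 ≥ 0.
The optimal basis is {rice bran, maize}; oat hulls drops out. Binding constraints: lysine and ash.
So rice bran = 0.8639 kg, maize = 2.787 kg.
Objective = 0.14·0.8639 + 0.18·2.787 = 0.62261.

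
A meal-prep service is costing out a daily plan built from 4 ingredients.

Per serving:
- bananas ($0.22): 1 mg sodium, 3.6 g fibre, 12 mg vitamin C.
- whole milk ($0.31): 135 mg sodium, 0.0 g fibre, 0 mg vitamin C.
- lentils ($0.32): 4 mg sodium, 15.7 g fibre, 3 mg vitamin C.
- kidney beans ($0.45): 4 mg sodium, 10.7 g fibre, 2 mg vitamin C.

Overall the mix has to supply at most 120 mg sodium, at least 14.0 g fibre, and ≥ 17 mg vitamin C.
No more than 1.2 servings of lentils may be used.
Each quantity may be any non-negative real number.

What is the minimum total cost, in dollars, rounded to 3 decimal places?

Treat it as an LP. Let x1 = servings of bananas, x2 = servings of whole milk, x3 = servings of lentils, x4 = servings of kidney beans.
Minimise 0.22x1 + 0.31x2 + 0.32x3 + 0.45x4 subject to:
  1x1 + 135x2 + 4x3 + 4x4 ≤ 120   (sodium)
  3.6x1 + 15.7x3 + 10.7x4 ≥ 14   (fibre)
  12x1 + 3x3 + 2x4 ≥ 17   (vitamin C)
  x3 ≤ 1.2
  x1, x2, x3, x4 ≥ 0.
The minimum-cost mix takes nothing from whole milk, kidney beans — only bananas, lentils. The fibre and vitamin C requirements are met with equality.
So bananas = 1.266 servings, lentils = 0.6014 servings.
Total cost: 0.22·1.266 + 0.32·0.6014 = 0.47097.

$0.471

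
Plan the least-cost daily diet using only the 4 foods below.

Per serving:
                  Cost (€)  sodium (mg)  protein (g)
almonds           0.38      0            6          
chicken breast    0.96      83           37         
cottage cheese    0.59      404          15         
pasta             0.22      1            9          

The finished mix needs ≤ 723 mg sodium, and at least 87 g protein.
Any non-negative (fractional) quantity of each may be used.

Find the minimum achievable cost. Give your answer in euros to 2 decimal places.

Let x1 = servings of almonds, x2 = servings of chicken breast, x3 = servings of cottage cheese, x4 = servings of pasta.
Minimize 0.38x1 + 0.96x2 + 0.59x3 + 0.22x4 s.t.:
  83x2 + 404x3 + 1x4 ≤ 723   (sodium)
  6x1 + 37x2 + 15x3 + 9x4 ≥ 87   (protein)
  x1, x2, x3, x4 ≥ 0.
The minimum-cost mix takes nothing from almonds, chicken breast, cottage cheese — only pasta. The protein requirement is met with equality.
Solving gives x4 = 9.667.
Total cost: 0.22·9.667 = 2.1267.

€2.13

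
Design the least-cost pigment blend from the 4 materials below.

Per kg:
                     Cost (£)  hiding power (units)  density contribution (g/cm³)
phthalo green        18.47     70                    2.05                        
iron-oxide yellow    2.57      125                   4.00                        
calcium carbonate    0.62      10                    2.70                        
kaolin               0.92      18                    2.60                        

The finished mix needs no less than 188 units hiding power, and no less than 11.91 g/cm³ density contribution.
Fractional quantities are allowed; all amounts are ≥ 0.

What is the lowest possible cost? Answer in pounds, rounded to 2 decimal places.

£4.89

Let x1 = kg of phthalo green, x2 = kg of iron-oxide yellow, x3 = kg of calcium carbonate, x4 = kg of kaolin.
Minimize 18.47x1 + 2.57x2 + 0.62x3 + 0.92x4 with:
  70x1 + 125x2 + 10x3 + 18x4 ≥ 188   (hiding power)
  2.05x1 + 4x2 + 2.7x3 + 2.6x4 ≥ 11.91   (density contribution)
  x1, x2, x3, x4 ≥ 0.
The optimal basis is {iron-oxide yellow, calcium carbonate}; phthalo green, kaolin drop out. Binding constraints: hiding power and density contribution.
Optimal quantities: iron-oxide yellow = 1.306 kg, calcium carbonate = 2.476 kg.
Total cost: 2.57·1.306 + 0.62·2.476 = 4.8915.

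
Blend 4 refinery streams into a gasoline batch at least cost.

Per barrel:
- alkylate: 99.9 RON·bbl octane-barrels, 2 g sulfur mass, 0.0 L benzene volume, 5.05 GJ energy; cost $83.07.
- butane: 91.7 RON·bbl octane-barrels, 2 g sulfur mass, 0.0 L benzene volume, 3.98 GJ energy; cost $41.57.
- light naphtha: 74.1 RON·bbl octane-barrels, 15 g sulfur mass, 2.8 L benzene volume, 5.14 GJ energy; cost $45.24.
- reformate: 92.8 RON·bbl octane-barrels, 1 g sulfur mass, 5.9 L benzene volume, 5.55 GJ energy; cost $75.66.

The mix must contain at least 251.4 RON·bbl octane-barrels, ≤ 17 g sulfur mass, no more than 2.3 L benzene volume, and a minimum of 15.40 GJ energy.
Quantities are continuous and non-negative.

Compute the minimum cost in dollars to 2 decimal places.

$154.55

Set it up as a linear program. Let x1 = barrels of alkylate, x2 = barrels of butane, x3 = barrels of light naphtha, x4 = barrels of reformate.
Minimize 83.07x1 + 41.57x2 + 45.24x3 + 75.66x4 subject to:
  99.9x1 + 91.7x2 + 74.1x3 + 92.8x4 ≥ 251.4   (octane-barrels)
  2x1 + 2x2 + 15x3 + 1x4 ≤ 17   (sulfur mass)
  2.8x3 + 5.9x4 ≤ 2.3   (benzene volume)
  5.05x1 + 3.98x2 + 5.14x3 + 5.55x4 ≥ 15.4   (energy)
  x1, x2, x3, x4 ≥ 0.
The cheapest feasible vertex uses only butane, light naphtha; alkylate, reformate are not used. There the sulfur mass and energy constraints are tight.
That vertex is x2 = 2.906, x3 = 0.7459.
Objective = 41.57·2.906 + 45.24·0.7459 = 154.5469.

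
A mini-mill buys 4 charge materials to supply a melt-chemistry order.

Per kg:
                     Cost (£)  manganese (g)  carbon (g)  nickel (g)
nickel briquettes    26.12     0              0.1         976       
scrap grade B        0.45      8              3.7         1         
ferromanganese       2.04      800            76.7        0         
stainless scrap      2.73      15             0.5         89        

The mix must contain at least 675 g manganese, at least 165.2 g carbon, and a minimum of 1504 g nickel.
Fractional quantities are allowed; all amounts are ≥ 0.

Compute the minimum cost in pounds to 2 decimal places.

This is a linear program. Let x1 = kg of nickel briquettes, x2 = kg of scrap grade B, x3 = kg of ferromanganese, x4 = kg of stainless scrap.
Minimize 26.12x1 + 0.45x2 + 2.04x3 + 2.73x4 with:
  8x2 + 800x3 + 15x4 ≥ 675   (manganese)
  0.1x1 + 3.7x2 + 76.7x3 + 0.5x4 ≥ 165.2   (carbon)
  976x1 + 1x2 + 89x4 ≥ 1504   (nickel)
  x1, x2, x3, x4 ≥ 0.
The minimum-cost mix takes nothing from scrap grade B, stainless scrap — only nickel briquettes, ferromanganese. The carbon and nickel requirements are met with equality.
So nickel briquettes = 1.541 kg, ferromanganese = 2.152 kg.
Hence cost = 26.12·1.541 + 2.04·2.152 = £44.6410.

£44.64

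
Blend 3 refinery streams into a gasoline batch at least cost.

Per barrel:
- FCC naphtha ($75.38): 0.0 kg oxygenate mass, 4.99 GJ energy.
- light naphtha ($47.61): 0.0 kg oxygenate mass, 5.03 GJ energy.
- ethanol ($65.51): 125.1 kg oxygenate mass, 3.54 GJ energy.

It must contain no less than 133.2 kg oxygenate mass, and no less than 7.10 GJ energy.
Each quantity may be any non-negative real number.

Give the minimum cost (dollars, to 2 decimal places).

Set it up as a linear program. Let x1 = barrels of FCC naphtha, x2 = barrels of light naphtha, x3 = barrels of ethanol.
min 75.38x1 + 47.61x2 + 65.51x3 subject to:
  125.1x3 ≥ 133.2   (oxygenate mass)
  4.99x1 + 5.03x2 + 3.54x3 ≥ 7.1   (energy)
  x1, x2, x3 ≥ 0.
At the optimum only light naphtha, ethanol are positive (FCC naphtha = 0). The oxygenate mass and energy requirements are met with equality.
Solving gives x2 = 0.66219, x3 = 1.0647.
Objective = 47.61·0.66219 + 65.51·1.0647 = 101.2754.

$101.28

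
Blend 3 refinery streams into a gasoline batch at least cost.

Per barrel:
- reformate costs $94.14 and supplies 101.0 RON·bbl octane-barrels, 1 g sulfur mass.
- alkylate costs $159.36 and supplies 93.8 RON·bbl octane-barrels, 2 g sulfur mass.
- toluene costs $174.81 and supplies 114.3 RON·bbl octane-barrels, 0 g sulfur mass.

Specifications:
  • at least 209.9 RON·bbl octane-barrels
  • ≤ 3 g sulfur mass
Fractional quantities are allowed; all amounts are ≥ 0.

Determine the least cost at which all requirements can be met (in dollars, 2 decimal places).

Set it up as a linear program. Let x1 = barrels of reformate, x2 = barrels of alkylate, x3 = barrels of toluene.
min 94.14x1 + 159.36x2 + 174.81x3 s.t.:
  101x1 + 93.8x2 + 114.3x3 ≥ 209.9   (octane-barrels)
  1x1 + 2x2 ≤ 3   (sulfur mass)
  x1, x2, x3 ≥ 0.
At the optimum only reformate is positive (alkylate, toluene = 0). The octane-barrels requirement is met with equality.
That vertex is x1 = 2.0782.
Total cost: 94.14·2.0782 = 195.6417.

$195.64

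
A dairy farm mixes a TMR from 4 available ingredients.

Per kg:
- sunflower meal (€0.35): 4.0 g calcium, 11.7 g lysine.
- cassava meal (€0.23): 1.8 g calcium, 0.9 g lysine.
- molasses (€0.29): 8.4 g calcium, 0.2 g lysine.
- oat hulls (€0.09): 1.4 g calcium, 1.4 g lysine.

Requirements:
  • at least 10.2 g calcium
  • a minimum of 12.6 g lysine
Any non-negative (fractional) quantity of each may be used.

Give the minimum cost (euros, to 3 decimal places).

Treat it as an LP. Let x1 = kg of sunflower meal, x2 = kg of cassava meal, x3 = kg of molasses, x4 = kg of oat hulls.
Minimize 0.35x1 + 0.23x2 + 0.29x3 + 0.09x4 subject to:
  4x1 + 1.8x2 + 8.4x3 + 1.4x4 ≥ 10.2   (calcium)
  11.7x1 + 0.9x2 + 0.2x3 + 1.4x4 ≥ 12.6   (lysine)
  x1, x2, x3, x4 ≥ 0.
At the optimum only sunflower meal, molasses are positive (cassava meal, oat hulls = 0). Binding constraints: calcium and lysine.
Solving gives x1 = 1.065, x3 = 0.7072.
Objective = 0.35·1.065 + 0.29·0.7072 = 0.57784.

€0.578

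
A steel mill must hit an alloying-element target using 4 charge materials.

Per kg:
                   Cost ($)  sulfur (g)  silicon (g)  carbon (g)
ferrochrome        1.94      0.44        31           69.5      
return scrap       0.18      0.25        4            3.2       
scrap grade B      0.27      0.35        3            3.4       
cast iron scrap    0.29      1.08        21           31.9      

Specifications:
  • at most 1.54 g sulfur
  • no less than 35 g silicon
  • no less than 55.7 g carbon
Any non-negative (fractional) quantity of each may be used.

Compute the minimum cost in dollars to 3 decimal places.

Let x1 = kg of ferrochrome, x2 = kg of return scrap, x3 = kg of scrap grade B, x4 = kg of cast iron scrap.
Minimise 1.94x1 + 0.18x2 + 0.27x3 + 0.29x4 subject to:
  0.44x1 + 0.25x2 + 0.35x3 + 1.08x4 ≤ 1.54   (sulfur)
  31x1 + 4x2 + 3x3 + 21x4 ≥ 35   (silicon)
  69.5x1 + 3.2x2 + 3.4x3 + 31.9x4 ≥ 55.7   (carbon)
  x1, x2, x3, x4 ≥ 0.
The minimum-cost mix takes nothing from return scrap, scrap grade B — only ferrochrome, cast iron scrap. Binding constraints: sulfur and silicon.
That vertex is x1 = 0.2252, x4 = 1.334.
Total cost: 1.94·0.2252 + 0.29·1.334 = 0.82375.

$0.824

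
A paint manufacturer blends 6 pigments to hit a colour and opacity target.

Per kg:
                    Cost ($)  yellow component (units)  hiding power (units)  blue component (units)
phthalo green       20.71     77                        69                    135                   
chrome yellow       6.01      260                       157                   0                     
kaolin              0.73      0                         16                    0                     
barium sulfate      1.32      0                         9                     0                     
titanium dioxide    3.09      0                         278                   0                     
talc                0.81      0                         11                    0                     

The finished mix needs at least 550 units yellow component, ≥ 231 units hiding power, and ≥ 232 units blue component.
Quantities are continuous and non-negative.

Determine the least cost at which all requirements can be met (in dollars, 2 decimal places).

$45.25

Let x1 = kg of phthalo green, x2 = kg of chrome yellow, x3 = kg of kaolin, x4 = kg of barium sulfate, x5 = kg of titanium dioxide, x6 = kg of talc.
Minimize 20.71x1 + 6.01x2 + 0.73x3 + 1.32x4 + 3.09x5 + 0.81x6 with:
  77x1 + 260x2 ≥ 550   (yellow component)
  69x1 + 157x2 + 16x3 + 9x4 + 278x5 + 11x6 ≥ 231   (hiding power)
  135x1 ≥ 232   (blue component)
  x1, x2, x3, x4, x5, x6 ≥ 0.
The optimal basis is {phthalo green, chrome yellow}; kaolin, barium sulfate, titanium dioxide, talc drop out. The yellow component and blue component requirements are met with equality.
Solving gives x1 = 1.719, x2 = 1.606.
Total cost: 20.71·1.719 + 6.01·1.606 = 45.2526.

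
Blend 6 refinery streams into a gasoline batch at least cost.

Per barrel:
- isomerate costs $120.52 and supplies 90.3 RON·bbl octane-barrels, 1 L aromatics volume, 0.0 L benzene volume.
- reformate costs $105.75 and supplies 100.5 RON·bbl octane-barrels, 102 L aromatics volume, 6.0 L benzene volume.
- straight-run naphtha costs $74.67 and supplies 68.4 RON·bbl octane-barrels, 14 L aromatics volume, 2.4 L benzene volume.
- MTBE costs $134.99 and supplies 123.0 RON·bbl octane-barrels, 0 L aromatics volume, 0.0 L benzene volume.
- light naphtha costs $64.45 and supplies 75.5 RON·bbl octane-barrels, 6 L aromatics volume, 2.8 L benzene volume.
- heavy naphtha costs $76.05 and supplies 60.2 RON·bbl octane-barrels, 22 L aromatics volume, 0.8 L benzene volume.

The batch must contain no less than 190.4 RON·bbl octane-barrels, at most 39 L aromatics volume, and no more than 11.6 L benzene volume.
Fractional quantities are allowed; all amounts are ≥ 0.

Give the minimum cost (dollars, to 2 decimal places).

This is a linear program. Let x1 = barrels of isomerate, x2 = barrels of reformate, x3 = barrels of straight-run naphtha, x4 = barrels of MTBE, x5 = barrels of light naphtha, x6 = barrels of heavy naphtha.
min 120.52x1 + 105.75x2 + 74.67x3 + 134.99x4 + 64.45x5 + 76.05x6 subject to:
  90.3x1 + 100.5x2 + 68.4x3 + 123x4 + 75.5x5 + 60.2x6 ≥ 190.4   (octane-barrels)
  1x1 + 102x2 + 14x3 + 6x5 + 22x6 ≤ 39   (aromatics volume)
  6x2 + 2.4x3 + 2.8x5 + 0.8x6 ≤ 11.6   (benzene volume)
  x1, x2, x3, x4, x5, x6 ≥ 0.
The optimal basis is {light naphtha}; isomerate, reformate, straight-run naphtha, MTBE, heavy naphtha drop out. The octane-barrels requirement is met with equality.
That vertex is x5 = 2.52185.
Hence cost = 64.45·2.52185 = $162.5332.

$162.53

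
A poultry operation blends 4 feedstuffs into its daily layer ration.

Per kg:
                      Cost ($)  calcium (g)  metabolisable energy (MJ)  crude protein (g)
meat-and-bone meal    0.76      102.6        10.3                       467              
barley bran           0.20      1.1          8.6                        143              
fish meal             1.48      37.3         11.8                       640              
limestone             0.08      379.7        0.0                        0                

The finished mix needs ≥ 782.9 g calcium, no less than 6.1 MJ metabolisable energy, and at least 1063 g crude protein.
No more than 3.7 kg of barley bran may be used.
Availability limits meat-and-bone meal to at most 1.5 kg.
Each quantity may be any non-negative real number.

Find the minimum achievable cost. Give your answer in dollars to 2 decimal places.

$1.75

Treat it as an LP. Let x1 = kg of meat-and-bone meal, x2 = kg of barley bran, x3 = kg of fish meal, x4 = kg of limestone.
min 0.76x1 + 0.2x2 + 1.48x3 + 0.08x4 s.t.:
  102.6x1 + 1.1x2 + 37.3x3 + 379.7x4 ≥ 782.9   (calcium)
  10.3x1 + 8.6x2 + 11.8x3 ≥ 6.1   (metabolisable energy)
  467x1 + 143x2 + 640x3 ≥ 1063   (crude protein)
  x2 ≤ 3.7
  x1 ≤ 1.5
  x1, x2, x3, x4 ≥ 0.
The optimal basis is {meat-and-bone meal, barley bran, limestone}; fish meal drops out. The calcium, crude protein, the barley bran cap requirements are met with equality.
That vertex is x1 = 1.143, x2 = 3.7, x4 = 1.742.
Objective = 0.76·1.143 + 0.2·3.7 + 0.08·1.742 = 1.7480.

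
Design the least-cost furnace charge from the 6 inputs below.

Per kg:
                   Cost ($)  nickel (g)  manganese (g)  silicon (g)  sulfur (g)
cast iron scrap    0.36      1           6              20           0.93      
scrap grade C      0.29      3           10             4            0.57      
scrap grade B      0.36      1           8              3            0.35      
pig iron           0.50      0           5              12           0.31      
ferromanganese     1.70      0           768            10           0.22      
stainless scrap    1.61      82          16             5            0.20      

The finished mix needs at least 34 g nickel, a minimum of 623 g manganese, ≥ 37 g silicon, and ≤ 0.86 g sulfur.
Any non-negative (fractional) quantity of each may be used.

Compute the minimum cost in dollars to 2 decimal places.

Let x1 = kg of cast iron scrap, x2 = kg of scrap grade C, x3 = kg of scrap grade B, x4 = kg of pig iron, x5 = kg of ferromanganese, x6 = kg of stainless scrap.
Minimise 0.36x1 + 0.29x2 + 0.36x3 + 0.5x4 + 1.7x5 + 1.61x6 s.t.:
  1x1 + 3x2 + 1x3 + 82x6 ≥ 34   (nickel)
  6x1 + 10x2 + 8x3 + 5x4 + 768x5 + 16x6 ≥ 623   (manganese)
  20x1 + 4x2 + 3x3 + 12x4 + 10x5 + 5x6 ≥ 37   (silicon)
  0.93x1 + 0.57x2 + 0.35x3 + 0.31x4 + 0.22x5 + 0.2x6 ≤ 0.86   (sulfur)
  x1, x2, x3, x4, x5, x6 ≥ 0.
The minimum-cost mix takes nothing from cast iron scrap, scrap grade C, scrap grade B — only pig iron, ferromanganese, stainless scrap. The nickel, silicon, sulfur requirements are met with equality.
Optimal quantities: pig iron = 0.1888 kg, ferromanganese = 3.266 kg, stainless scrap = 0.4146 kg.
Hence cost = 0.5·0.1888 + 1.7·3.266 + 1.61·0.4146 = $6.3141.

$6.31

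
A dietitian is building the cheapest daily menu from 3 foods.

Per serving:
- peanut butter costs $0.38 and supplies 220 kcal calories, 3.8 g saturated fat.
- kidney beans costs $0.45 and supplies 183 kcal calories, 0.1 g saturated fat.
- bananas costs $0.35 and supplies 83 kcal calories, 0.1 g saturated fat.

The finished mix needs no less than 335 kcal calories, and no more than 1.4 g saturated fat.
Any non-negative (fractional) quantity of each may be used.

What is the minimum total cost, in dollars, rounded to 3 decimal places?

This is a linear program. Let x1 = servings of peanut butter, x2 = servings of kidney beans, x3 = servings of bananas.
Minimise 0.38x1 + 0.45x2 + 0.35x3 subject to:
  220x1 + 183x2 + 83x3 ≥ 335   (calories)
  3.8x1 + 0.1x2 + 0.1x3 ≤ 1.4   (saturated fat)
  x1, x2, x3 ≥ 0.
The minimum-cost mix takes nothing from bananas — only peanut butter, kidney beans. Binding constraints: calories and saturated fat.
That vertex is x1 = 0.3307, x2 = 1.433.
Cost = 0.38·0.3307 + 0.45·1.433 = 0.77052.

$0.771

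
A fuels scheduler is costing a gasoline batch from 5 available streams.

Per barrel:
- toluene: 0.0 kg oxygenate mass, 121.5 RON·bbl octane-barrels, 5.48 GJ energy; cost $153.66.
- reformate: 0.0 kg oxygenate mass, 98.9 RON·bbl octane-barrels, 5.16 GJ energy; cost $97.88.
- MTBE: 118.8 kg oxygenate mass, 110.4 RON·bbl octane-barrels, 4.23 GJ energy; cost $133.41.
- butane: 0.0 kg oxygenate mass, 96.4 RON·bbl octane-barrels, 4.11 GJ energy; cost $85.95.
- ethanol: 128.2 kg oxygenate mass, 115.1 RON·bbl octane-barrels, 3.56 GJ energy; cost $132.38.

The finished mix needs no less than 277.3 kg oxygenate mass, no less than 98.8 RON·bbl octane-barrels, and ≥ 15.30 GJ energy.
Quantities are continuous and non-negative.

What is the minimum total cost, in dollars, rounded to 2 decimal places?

$414.34

Let x1 = barrels of toluene, x2 = barrels of reformate, x3 = barrels of MTBE, x4 = barrels of butane, x5 = barrels of ethanol.
Minimise 153.66x1 + 97.88x2 + 133.41x3 + 85.95x4 + 132.38x5 subject to:
  118.8x3 + 128.2x5 ≥ 277.3   (oxygenate mass)
  121.5x1 + 98.9x2 + 110.4x3 + 96.4x4 + 115.1x5 ≥ 98.8   (octane-barrels)
  5.48x1 + 5.16x2 + 4.23x3 + 4.11x4 + 3.56x5 ≥ 15.3   (energy)
  x1, x2, x3, x4, x5 ≥ 0.
At the optimum only reformate, MTBE are positive (toluene, butane, ethanol = 0). Binding constraints: oxygenate mass and energy.
So reformate = 1.0516 barrels, MTBE = 2.3342 barrels.
Objective = 97.88·1.0516 + 133.41·2.3342 = 414.3362.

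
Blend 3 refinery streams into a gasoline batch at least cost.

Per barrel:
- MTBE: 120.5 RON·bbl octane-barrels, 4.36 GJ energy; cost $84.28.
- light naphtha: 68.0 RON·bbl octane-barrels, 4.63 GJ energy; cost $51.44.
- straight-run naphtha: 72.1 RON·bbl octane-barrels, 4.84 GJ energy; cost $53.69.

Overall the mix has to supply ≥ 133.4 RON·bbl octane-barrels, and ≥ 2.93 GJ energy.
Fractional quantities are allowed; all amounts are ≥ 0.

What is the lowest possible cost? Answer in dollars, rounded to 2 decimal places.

Let x1 = barrels of MTBE, x2 = barrels of light naphtha, x3 = barrels of straight-run naphtha.
Minimise 84.28x1 + 51.44x2 + 53.69x3 with:
  120.5x1 + 68x2 + 72.1x3 ≥ 133.4   (octane-barrels)
  4.36x1 + 4.63x2 + 4.84x3 ≥ 2.93   (energy)
  x1, x2, x3 ≥ 0.
The cheapest feasible vertex uses only MTBE; light naphtha, straight-run naphtha are not used. There the octane-barrels constraint is tight.
Solving gives x1 = 1.107.
Total cost: 84.28·1.107 = 93.2980.

$93.30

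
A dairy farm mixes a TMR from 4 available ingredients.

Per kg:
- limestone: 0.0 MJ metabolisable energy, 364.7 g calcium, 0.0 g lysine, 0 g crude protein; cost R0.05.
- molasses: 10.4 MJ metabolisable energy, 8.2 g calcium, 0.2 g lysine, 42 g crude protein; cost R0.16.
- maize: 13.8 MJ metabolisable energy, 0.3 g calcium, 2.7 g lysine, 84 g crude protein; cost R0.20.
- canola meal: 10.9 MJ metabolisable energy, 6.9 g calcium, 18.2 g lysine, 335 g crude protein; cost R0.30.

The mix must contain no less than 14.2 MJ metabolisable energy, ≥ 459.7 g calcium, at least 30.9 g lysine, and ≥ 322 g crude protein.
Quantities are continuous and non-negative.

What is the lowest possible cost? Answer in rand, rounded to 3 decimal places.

Let x1 = kg of limestone, x2 = kg of molasses, x3 = kg of maize, x4 = kg of canola meal.
Minimize 0.05x1 + 0.16x2 + 0.2x3 + 0.3x4 subject to:
  10.4x2 + 13.8x3 + 10.9x4 ≥ 14.2   (metabolisable energy)
  364.7x1 + 8.2x2 + 0.3x3 + 6.9x4 ≥ 459.7   (calcium)
  0.2x2 + 2.7x3 + 18.2x4 ≥ 30.9   (lysine)
  42x2 + 84x3 + 335x4 ≥ 322   (crude protein)
  x1, x2, x3, x4 ≥ 0.
The optimal basis is {limestone, canola meal}; molasses, maize drop out. There the calcium and lysine constraints are tight.
Solving gives x1 = 1.228, x4 = 1.698.
Cost = 0.05·1.228 + 0.3·1.698 = 0.57080.

R0.571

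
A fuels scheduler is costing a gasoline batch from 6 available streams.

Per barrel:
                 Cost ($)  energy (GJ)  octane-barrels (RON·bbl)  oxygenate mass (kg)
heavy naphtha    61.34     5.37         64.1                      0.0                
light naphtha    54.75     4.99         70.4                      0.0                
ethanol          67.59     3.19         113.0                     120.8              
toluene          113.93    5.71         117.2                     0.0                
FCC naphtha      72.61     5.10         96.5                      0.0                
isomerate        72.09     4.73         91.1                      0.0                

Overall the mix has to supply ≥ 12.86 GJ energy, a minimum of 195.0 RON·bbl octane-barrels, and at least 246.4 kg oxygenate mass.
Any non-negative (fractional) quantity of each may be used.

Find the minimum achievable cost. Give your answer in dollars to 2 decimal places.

$207.57

Let x1 = barrels of heavy naphtha, x2 = barrels of light naphtha, x3 = barrels of ethanol, x4 = barrels of toluene, x5 = barrels of FCC naphtha, x6 = barrels of isomerate.
min 61.34x1 + 54.75x2 + 67.59x3 + 113.93x4 + 72.61x5 + 72.09x6 subject to:
  5.37x1 + 4.99x2 + 3.19x3 + 5.71x4 + 5.1x5 + 4.73x6 ≥ 12.86   (energy)
  64.1x1 + 70.4x2 + 113x3 + 117.2x4 + 96.5x5 + 91.1x6 ≥ 195   (octane-barrels)
  120.8x3 ≥ 246.4   (oxygenate mass)
  x1, x2, x3, x4, x5, x6 ≥ 0.
At the optimum only light naphtha, ethanol are positive (heavy naphtha, toluene, FCC naphtha, isomerate = 0). The energy and oxygenate mass requirements are met with equality.
Solving gives x2 = 1.2732, x3 = 2.0397.
Total cost: 54.75·1.2732 + 67.59·2.0397 = 207.5710.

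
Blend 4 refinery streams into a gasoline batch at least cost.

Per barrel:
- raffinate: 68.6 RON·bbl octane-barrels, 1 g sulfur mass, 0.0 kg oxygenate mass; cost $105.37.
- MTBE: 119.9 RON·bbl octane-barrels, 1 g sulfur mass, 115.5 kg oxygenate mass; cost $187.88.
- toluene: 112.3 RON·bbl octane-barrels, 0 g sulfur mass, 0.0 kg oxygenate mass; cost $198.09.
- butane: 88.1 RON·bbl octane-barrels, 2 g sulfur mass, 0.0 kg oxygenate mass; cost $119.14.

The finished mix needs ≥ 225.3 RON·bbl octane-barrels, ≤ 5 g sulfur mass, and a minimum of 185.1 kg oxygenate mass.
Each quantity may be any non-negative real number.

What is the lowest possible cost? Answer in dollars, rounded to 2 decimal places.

$345.92

Let x1 = barrels of raffinate, x2 = barrels of MTBE, x3 = barrels of toluene, x4 = barrels of butane.
Minimize 105.37x1 + 187.88x2 + 198.09x3 + 119.14x4 s.t.:
  68.6x1 + 119.9x2 + 112.3x3 + 88.1x4 ≥ 225.3   (octane-barrels)
  1x1 + 1x2 + 2x4 ≤ 5   (sulfur mass)
  115.5x2 ≥ 185.1   (oxygenate mass)
  x1, x2, x3, x4 ≥ 0.
The cheapest feasible vertex uses only MTBE, butane; raffinate, toluene are not used. The octane-barrels and oxygenate mass requirements are met with equality.
That vertex is x2 = 1.6026, x4 = 0.37626.
Objective = 187.88·1.6026 + 119.14·0.37626 = 345.9241.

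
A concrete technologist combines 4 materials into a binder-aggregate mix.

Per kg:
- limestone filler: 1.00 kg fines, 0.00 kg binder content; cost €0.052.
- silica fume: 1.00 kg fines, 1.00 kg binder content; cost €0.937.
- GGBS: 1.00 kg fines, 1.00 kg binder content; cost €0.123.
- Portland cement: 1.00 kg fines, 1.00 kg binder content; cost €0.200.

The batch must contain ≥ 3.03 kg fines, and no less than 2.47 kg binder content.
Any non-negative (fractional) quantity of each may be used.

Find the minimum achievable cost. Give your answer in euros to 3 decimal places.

Let x1 = kg of limestone filler, x2 = kg of silica fume, x3 = kg of GGBS, x4 = kg of Portland cement.
Minimize 0.052x1 + 0.937x2 + 0.123x3 + 0.2x4 s.t.:
  1x1 + 1x2 + 1x3 + 1x4 ≥ 3.03   (fines)
  1x2 + 1x3 + 1x4 ≥ 2.47   (binder content)
  x1, x2, x3, x4 ≥ 0.
The cheapest feasible vertex uses only limestone filler, GGBS; silica fume, Portland cement are not used. Binding constraints: fines and binder content.
Optimal quantities: limestone filler = 0.56 kg, GGBS = 2.47 kg.
Cost = 0.052·0.56 + 0.123·2.47 = 0.33293.

€0.333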